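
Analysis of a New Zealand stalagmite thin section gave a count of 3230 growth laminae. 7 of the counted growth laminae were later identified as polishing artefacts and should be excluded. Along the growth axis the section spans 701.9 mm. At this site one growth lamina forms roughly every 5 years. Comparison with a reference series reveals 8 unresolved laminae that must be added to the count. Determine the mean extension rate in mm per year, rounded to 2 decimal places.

0.04 mm per year

True growth lamina count = 3230 − 7 + 8 = 3231.
3231 growth laminae at 5 years each span 3231 × 5 = 16155 years.
Mean rate = 701.9 mm / 16155 years ≈ 0.04 mm per year.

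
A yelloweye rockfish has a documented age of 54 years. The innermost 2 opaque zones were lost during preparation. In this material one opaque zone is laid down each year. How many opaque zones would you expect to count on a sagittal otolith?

Expected opaque zones over 54 years: 54.
54 − 2 missed = 52 opaque zones expected in the prepared section.

52 opaque zones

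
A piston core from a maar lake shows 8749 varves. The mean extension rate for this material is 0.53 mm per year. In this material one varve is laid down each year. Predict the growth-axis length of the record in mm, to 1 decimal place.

4637.0 mm

The record spans 8749 years at 0.53 mm per year.
Length ≈ 0.53 × 8749 = 4637.0 mm.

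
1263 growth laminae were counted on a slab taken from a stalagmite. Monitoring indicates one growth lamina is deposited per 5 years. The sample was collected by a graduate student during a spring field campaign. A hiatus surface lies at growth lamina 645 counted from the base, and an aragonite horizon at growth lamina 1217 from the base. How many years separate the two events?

1217 − 645 = 572 growth laminae lie between the two events.
Multiplying by 5 years per growth lamina: 572 × 5 = 2860 years.

2860 yr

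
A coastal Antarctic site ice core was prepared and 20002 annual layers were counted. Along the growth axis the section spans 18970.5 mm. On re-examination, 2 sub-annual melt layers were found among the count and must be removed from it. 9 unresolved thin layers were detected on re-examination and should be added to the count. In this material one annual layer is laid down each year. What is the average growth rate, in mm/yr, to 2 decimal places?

True annual layer count = 20002 − 2 + 9 = 20009.
18970.5 mm over 20009 years gives 18970.5 / 20009 ≈ 0.95 mm/yr.

0.95 mm/yr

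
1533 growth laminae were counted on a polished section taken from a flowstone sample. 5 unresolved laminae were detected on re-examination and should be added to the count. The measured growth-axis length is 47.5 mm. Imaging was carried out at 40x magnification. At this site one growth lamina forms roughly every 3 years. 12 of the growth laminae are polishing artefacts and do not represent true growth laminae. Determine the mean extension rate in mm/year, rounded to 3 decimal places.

True growth lamina count = 1533 − 12 + 5 = 1526.
At 3 years per growth lamina, 1526 × 3 = 4578 years.
47.5 mm over 4578 years gives 47.5 / 4578 ≈ 0.010 mm/year.

0.010 mm/year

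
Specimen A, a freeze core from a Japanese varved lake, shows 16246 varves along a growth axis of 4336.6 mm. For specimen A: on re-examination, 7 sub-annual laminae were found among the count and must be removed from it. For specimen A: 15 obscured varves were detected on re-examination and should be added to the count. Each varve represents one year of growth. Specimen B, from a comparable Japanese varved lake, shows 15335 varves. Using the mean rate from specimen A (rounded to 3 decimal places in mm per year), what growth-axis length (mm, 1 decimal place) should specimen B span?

4094.4 mm

Specimen A: correcting the raw count gives 16246 − 7 + 15 = 16254 true varves.
A: Extension rate ≈ 4336.6 / 16254 = 0.267 mm/yr.
B's length ≈ 0.267 × 15335 = 4094.4 mm.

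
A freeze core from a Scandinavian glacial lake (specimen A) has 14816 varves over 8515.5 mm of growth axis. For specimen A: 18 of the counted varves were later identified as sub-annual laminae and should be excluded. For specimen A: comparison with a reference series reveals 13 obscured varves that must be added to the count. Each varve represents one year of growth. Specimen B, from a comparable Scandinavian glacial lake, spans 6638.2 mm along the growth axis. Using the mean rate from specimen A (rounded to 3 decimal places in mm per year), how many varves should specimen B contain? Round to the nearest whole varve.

Specimen A: true varve count = 14816 − 18 + 13 = 14811.
A: Mean rate = 8515.5 mm / 14811 years ≈ 0.575 mm/year.
For B, 6638.2 / 0.575 = 11544.70 years ≈ 11545 varves.

11545 varves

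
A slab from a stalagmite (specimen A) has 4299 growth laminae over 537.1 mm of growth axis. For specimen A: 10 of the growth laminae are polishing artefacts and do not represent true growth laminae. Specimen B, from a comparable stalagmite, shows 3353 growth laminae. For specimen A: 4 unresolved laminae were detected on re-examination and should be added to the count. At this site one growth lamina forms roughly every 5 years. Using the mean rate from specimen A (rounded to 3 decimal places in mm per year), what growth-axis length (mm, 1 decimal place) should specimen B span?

Specimen A: true growth lamina count = 4299 − 10 + 4 = 4293.
Specimen A: at 5 years per growth lamina, 4293 × 5 = 21465 years.
A: Mean rate = 537.1 mm / 21465 years ≈ 0.025 mm/year.
Specimen B: at 5 years per growth lamina, 3353 × 5 = 16765 years. For B, 0.025 mm/year × 16765 years = 419.1 mm.

419.1 mm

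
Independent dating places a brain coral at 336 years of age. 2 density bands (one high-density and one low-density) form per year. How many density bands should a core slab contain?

672 density bands

Expected density bands: 336 × 2 = 672.
So 672 density bands should be present.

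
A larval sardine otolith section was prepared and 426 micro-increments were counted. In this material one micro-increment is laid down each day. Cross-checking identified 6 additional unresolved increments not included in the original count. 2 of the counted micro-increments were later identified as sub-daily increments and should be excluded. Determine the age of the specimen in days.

Adjusted count: 426 − 2 + 6 = 430 micro-increments.
With a one-to-one micro-increment periodicity this is 430 days.

430 days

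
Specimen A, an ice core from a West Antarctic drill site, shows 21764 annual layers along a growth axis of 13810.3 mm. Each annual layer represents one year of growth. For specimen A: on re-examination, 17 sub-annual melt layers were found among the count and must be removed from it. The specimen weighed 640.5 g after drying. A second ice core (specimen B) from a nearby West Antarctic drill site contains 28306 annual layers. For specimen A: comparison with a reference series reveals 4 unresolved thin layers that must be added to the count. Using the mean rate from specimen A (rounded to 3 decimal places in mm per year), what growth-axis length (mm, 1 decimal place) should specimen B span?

17974.3 mm

Specimen A: correcting the raw count gives 21764 − 17 + 4 = 21751 true annual layers.
A: 13810.3 mm over 21751 years gives 13810.3 / 21751 ≈ 0.635 mm per year.
For B, 0.635 mm/year × 28306 years = 17974.3 mm.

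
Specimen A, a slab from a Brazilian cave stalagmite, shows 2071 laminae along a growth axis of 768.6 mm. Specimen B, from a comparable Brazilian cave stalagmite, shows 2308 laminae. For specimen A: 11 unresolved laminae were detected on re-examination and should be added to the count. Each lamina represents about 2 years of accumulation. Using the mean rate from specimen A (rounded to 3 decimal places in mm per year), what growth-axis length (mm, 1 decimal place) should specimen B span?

854.0 mm

Specimen A: true lamina count = 2071 + 11 = 2082.
Specimen A: 2082 laminae at 2 years each span 2082 × 2 = 4164 years.
A: Extension rate ≈ 768.6 / 4164 = 0.185 mm/year.
Specimen B: at 2 years per lamina, 2308 × 2 = 4616 years. B's length ≈ 0.185 × 4616 = 854.0 mm.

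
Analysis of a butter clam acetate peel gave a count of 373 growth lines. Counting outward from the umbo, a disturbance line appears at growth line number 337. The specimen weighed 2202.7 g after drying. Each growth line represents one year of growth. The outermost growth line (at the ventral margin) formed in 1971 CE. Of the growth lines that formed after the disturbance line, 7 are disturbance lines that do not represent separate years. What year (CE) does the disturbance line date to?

1942 CE

373 − 337 = 36 growth lines lie beyond the disturbance line toward the ventral margin.
Removing the 7 false growth lines leaves 36 − 7 = 29 true growth lines beyond the disturbance line.
Counting back 29 years from 1971 CE places the disturbance line in 1971 − 29 = 1942 CE.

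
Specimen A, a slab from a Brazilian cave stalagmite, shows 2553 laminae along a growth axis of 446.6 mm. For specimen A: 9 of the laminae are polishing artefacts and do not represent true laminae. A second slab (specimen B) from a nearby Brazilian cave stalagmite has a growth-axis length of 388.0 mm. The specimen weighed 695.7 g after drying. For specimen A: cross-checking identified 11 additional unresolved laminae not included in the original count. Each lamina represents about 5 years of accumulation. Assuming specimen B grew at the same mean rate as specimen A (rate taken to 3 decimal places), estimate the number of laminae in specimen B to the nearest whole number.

2217 laminae

Specimen A: adjusted count: 2553 − 9 + 11 = 2555 laminae.
Specimen A: multiplying by 5 years per lamina: 2555 × 5 = 12775 years.
A: Extension rate ≈ 446.6 / 12775 = 0.035 mm/yr.
For B, 388.0 / 0.035 = 11085.71 years; at 5 years per lamina that is 11085.71 / 5 ≈ 2217 laminae.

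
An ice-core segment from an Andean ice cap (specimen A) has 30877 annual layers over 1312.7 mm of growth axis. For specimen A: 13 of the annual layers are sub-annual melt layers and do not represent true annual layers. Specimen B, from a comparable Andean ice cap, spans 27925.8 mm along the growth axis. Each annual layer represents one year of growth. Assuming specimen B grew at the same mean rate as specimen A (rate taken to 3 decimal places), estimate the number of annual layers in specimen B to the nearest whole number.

Specimen A: true annual layer count = 30877 − 13 = 30864.
A: Mean rate = 1312.7 mm / 30864 years ≈ 0.043 mm per year.
B spans 27925.8 / 0.043 = 649437.21 years ≈ 649437 annual layers.

649437 annual layers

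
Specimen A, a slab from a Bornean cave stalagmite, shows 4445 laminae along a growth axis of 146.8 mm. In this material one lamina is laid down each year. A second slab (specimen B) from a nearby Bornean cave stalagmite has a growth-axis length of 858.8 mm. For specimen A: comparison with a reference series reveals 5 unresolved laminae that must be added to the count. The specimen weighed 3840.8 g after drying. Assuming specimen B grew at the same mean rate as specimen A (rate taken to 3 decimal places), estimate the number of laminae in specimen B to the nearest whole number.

26024 laminae

Specimen A: after corrections the count is 4445 + 5 = 4450 laminae.
A: Extension rate ≈ 146.8 / 4450 = 0.033 mm per year.
B spans 858.8 / 0.033 = 26024.24 years ≈ 26024 laminae.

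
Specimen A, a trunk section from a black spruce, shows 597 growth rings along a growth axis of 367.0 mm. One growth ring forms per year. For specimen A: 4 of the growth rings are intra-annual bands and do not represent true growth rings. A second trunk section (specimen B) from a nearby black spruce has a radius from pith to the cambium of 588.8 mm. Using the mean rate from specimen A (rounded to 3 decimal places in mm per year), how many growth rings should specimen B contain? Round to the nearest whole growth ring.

Specimen A: after corrections the count is 597 − 4 = 593 growth rings.
A: 367.0 mm over 593 years gives 367.0 / 593 ≈ 0.619 mm/yr.
For B, 588.8 / 0.619 = 951.21 years ≈ 951 growth rings.

951 growth rings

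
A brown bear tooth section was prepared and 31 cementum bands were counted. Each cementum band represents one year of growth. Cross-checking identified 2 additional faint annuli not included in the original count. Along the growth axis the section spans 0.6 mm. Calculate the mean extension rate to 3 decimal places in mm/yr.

0.018 mm/yr

Correcting the raw count gives 31 + 2 = 33 true cementum bands.
Extension rate ≈ 0.6 / 33 = 0.018 mm/yr.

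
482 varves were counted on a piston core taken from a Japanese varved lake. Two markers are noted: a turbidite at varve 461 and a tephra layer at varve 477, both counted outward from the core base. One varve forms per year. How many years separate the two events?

The two markers are separated by 477 − 461 = 16 varves.
At one varve per year, 16 years elapsed between them.

16 years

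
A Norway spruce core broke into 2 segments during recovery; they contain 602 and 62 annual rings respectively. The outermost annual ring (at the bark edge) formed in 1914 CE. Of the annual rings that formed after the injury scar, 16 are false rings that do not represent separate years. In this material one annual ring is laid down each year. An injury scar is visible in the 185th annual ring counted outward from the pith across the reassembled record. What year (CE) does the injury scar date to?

1451 CE

Total annual rings = 602 + 62 = 664.
Between annual ring 185 and the bark edge there are 664 − 185 = 479 annual rings.
Excluding 16 false annual rings: 479 − 16 = 463.
The annual ring at the bark edge is 1914 CE, so the injury scar dates to 1914 − 463 = 1451 CE.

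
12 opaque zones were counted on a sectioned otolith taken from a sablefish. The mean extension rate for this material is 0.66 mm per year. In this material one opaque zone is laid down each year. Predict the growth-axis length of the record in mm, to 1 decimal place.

7.9 mm

The record spans 12 years at 0.66 mm per year.
Predicted length = 0.66 mm/year × 12 years = 7.9 mm.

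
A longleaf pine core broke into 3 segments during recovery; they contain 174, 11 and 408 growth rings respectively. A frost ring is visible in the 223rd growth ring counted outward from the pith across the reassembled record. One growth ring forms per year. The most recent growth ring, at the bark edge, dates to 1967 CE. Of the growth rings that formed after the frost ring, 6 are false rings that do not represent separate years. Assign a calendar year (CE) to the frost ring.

Total growth rings = 174 + 11 + 408 = 593.
Between growth ring 223 and the bark edge there are 593 − 223 = 370 growth rings.
Removing the 6 false growth rings leaves 370 − 6 = 364 true growth rings beyond the frost ring.
The growth ring at the bark edge is 1967 CE, so the frost ring dates to 1967 − 364 = 1603 CE.

1603 CE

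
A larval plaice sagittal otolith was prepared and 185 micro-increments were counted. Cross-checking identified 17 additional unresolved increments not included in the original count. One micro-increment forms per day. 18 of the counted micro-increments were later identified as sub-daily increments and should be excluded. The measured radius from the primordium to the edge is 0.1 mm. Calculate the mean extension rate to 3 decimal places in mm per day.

0.001 mm per day

After corrections the count is 185 − 18 + 17 = 184 micro-increments.
Extension rate ≈ 0.1 / 184 = 0.001 mm per day.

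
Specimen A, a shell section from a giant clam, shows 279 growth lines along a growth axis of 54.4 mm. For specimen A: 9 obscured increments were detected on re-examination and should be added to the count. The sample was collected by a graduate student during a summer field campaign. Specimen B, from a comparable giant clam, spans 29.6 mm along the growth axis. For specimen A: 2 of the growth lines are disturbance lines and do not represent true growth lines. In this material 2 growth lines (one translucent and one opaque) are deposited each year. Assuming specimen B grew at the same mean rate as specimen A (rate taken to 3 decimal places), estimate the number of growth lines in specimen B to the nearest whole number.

156 growth lines

Specimen A: true growth line count = 279 − 2 + 9 = 286.
Specimen A: dividing by 2 growth lines per year: 286 / 2 = 143 years.
A: 54.4 mm over 143 years gives 54.4 / 143 ≈ 0.380 mm/yr.
B spans 29.6 / 0.380 = 77.89 years; at 2 growth lines per year that is 77.89 × 2 ≈ 156 growth lines.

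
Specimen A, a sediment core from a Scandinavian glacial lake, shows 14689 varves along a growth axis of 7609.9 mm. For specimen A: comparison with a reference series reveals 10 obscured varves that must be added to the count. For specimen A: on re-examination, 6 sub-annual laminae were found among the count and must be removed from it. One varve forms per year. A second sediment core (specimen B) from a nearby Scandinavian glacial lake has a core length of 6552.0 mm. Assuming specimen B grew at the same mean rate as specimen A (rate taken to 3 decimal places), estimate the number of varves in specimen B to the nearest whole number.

12649 varves

Specimen A: correcting the raw count gives 14689 − 6 + 10 = 14693 true varves.
A: Extension rate ≈ 7609.9 / 14693 = 0.518 mm per year.
For B, 6552.0 / 0.518 = 12648.65 years ≈ 12649 varves.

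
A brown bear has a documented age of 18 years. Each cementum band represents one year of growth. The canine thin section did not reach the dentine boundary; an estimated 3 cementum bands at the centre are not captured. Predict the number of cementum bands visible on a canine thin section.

At one cementum band per year, 18 years correspond to 18 cementum bands.
18 − 3 missed = 15 cementum bands expected in the prepared section.

15 cementum bands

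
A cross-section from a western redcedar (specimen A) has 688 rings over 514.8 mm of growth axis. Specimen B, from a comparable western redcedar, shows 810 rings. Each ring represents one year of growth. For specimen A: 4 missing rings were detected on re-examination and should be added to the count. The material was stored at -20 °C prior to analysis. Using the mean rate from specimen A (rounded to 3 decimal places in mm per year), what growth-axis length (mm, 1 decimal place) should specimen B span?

Specimen A: true ring count = 688 + 4 = 692.
A: Mean rate = 514.8 mm / 692 years ≈ 0.744 mm/yr.
Length of B = 0.744 × 810 = 602.6 mm.

602.6 mm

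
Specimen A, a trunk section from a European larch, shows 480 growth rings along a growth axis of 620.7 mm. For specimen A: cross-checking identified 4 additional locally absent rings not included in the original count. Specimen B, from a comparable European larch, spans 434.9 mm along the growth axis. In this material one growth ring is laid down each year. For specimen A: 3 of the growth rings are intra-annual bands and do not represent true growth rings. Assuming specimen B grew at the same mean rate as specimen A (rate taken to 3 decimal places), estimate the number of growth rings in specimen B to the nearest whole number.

Specimen A: after corrections the count is 480 − 3 + 4 = 481 growth rings.
A: 620.7 mm over 481 years gives 620.7 / 481 ≈ 1.290 mm/year.
Specimen B: 434.9 mm / 1.290 mm per year = 337.13 years ≈ 337 growth rings.

337 growth rings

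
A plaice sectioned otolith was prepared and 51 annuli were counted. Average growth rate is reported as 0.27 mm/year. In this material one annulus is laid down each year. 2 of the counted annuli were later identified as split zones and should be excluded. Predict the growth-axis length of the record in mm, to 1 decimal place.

After corrections the count is 51 − 2 = 49 annuli.
Predicted length = 0.27 mm/year × 49 years = 13.2 mm.

13.2 mm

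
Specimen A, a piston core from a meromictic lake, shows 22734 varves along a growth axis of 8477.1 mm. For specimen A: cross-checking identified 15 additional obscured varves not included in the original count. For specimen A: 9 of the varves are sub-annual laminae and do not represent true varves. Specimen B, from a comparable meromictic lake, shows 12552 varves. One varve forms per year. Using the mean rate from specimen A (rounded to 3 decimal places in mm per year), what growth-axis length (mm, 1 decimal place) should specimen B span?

Specimen A: after corrections the count is 22734 − 9 + 15 = 22740 varves.
A: Extension rate ≈ 8477.1 / 22740 = 0.373 mm/year.
B's length ≈ 0.373 × 12552 = 4681.9 mm.

4681.9 mm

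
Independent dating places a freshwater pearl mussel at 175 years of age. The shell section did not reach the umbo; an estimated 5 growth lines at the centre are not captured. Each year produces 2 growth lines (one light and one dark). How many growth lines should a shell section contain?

345 growth lines

175 years at 2 growth lines per year gives 175 × 2 = 350 growth lines.
Less the 5 uncaptured growth lines: 350 − 5 = 345.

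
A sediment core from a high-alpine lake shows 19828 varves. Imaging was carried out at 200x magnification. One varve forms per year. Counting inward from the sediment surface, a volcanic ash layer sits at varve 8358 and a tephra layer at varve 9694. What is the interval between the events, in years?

1336 years

Separation: 9694 − 8358 = 1336 varves.
One varve per year makes the interval 1336 years.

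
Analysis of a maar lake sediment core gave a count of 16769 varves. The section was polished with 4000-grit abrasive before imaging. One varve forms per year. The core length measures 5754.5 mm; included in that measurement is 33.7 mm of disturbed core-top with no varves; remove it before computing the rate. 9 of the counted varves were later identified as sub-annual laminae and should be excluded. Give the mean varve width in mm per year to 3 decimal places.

0.341 mm per year

Adjusted count: 16769 − 9 = 16760 varves.
Removing the 33.7 mm offcut leaves 5754.5 − 33.7 = 5720.8 mm.
Mean rate = 5720.8 mm / 16760 years ≈ 0.341 mm per year.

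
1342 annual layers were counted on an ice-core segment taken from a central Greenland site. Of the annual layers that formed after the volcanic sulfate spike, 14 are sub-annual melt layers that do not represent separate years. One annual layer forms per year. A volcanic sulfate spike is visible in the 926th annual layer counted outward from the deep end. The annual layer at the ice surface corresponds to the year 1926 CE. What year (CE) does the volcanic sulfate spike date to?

The volcanic sulfate spike sits at annual layer 926 from the deep end, so 1342 − 926 = 416 annual layers formed after it.
Excluding 14 false annual layers: 416 − 14 = 402.
1926 − 402 = 1524 CE.

1524 CE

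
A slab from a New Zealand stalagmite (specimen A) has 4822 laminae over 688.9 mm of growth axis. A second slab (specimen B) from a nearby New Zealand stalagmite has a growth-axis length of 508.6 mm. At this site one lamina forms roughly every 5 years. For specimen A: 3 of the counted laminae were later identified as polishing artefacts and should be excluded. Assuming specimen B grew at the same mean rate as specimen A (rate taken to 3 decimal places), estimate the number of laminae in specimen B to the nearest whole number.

Specimen A: true lamina count = 4822 − 3 = 4819.
Specimen A: 4819 laminae at 5 years each span 4819 × 5 = 24095 years.
A: 688.9 mm over 24095 years gives 688.9 / 24095 ≈ 0.029 mm per year.
For B, 508.6 / 0.029 = 17537.93 years; at 5 years per lamina that is 17537.93 / 5 ≈ 3508 laminae.

3508 laminae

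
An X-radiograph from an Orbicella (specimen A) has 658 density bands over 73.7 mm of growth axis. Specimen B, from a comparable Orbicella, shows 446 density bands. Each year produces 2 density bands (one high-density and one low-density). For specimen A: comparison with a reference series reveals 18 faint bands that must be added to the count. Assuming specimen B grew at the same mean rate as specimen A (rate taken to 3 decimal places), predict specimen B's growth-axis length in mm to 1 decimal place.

48.6 mm

Specimen A: true density band count = 658 + 18 = 676.
Specimen A: 676 density bands at 2 per year is 676 / 2 = 338 years.
A: Mean rate = 73.7 mm / 338 years ≈ 0.218 mm per year.
Specimen B: 446 density bands at 2 per year is 446 / 2 = 223 years. B's length ≈ 0.218 × 223 = 48.6 mm.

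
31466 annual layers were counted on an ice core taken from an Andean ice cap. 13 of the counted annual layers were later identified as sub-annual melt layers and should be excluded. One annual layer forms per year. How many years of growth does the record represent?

31453 years

After corrections the count is 31466 − 13 = 31453 annual layers.
With a one-to-one annual layer periodicity this is 31453 years.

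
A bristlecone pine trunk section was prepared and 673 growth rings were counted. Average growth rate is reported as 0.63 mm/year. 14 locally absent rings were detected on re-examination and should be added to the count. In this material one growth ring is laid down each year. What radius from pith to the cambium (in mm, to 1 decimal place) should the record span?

432.8 mm

Adjusted count: 673 + 14 = 687 growth rings.
Predicted length = 0.63 mm/year × 687 years = 432.8 mm.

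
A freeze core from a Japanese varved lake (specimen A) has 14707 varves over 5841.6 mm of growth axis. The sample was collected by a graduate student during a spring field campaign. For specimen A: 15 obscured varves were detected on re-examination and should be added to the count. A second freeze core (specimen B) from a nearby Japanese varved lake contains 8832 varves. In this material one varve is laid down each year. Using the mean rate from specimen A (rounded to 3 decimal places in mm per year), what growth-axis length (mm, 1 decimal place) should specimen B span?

Specimen A: correcting the raw count gives 14707 + 15 = 14722 true varves.
A: Extension rate ≈ 5841.6 / 14722 = 0.397 mm per year.
Length of B = 0.397 × 8832 = 3506.3 mm.

3506.3 mm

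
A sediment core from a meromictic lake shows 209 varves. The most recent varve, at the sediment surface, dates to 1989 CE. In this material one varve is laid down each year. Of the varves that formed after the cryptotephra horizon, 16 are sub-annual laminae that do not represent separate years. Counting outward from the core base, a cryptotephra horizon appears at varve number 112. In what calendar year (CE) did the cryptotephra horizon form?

The cryptotephra horizon sits at varve 112 from the core base, so 209 − 112 = 97 varves formed after it.
Removing the 16 false varves leaves 97 − 16 = 81 true varves beyond the cryptotephra horizon.
Counting back 81 years from 1989 CE places the cryptotephra horizon in 1989 − 81 = 1908 CE.

1908 CE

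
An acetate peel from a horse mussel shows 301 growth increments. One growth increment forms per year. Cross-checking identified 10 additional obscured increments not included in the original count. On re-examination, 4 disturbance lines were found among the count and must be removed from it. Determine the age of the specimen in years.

Adjusted count: 301 − 4 + 10 = 307 growth increments.
One growth increment per year makes the duration 307 years.

307 years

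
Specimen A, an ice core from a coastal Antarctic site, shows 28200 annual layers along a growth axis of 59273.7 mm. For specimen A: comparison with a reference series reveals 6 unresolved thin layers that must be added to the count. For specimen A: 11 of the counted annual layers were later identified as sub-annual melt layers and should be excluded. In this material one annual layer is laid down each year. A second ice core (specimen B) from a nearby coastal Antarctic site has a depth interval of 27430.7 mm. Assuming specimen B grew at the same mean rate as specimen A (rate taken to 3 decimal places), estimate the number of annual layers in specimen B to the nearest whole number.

13050 annual layers

Specimen A: adjusted count: 28200 − 11 + 6 = 28195 annual layers.
A: Extension rate ≈ 59273.7 / 28195 = 2.102 mm/year.
B spans 27430.7 / 2.102 = 13049.81 years ≈ 13050 annual layers.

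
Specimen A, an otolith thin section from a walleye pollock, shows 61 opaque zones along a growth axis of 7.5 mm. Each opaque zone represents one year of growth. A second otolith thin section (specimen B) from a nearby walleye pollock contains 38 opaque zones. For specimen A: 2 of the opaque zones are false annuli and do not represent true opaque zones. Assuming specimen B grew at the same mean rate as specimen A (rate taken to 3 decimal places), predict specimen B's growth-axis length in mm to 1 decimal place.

4.8 mm

Specimen A: true opaque zone count = 61 − 2 = 59.
A: Extension rate ≈ 7.5 / 59 = 0.127 mm per year.
Length of B = 0.127 × 38 = 4.8 mm.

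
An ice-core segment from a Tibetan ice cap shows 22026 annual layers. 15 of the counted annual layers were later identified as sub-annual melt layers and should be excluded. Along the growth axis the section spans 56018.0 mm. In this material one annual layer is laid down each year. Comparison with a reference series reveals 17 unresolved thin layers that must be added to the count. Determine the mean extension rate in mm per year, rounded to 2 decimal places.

2.54 mm per year

Adjusted count: 22026 − 15 + 17 = 22028 annual layers.
Mean rate = 56018.0 mm / 22028 years ≈ 2.54 mm per year.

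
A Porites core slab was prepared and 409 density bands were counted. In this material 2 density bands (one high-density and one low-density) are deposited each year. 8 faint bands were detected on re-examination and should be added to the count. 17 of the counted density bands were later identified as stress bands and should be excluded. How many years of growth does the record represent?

Correcting the raw count gives 409 − 17 + 8 = 400 true density bands.
400 density bands at 2 per year is 400 / 2 = 200 years.

200 years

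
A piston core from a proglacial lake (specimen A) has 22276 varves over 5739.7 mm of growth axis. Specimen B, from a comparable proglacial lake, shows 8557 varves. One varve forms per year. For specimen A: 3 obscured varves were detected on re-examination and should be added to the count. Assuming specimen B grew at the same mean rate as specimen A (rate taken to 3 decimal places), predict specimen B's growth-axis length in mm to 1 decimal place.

2207.7 mm

Specimen A: correcting the raw count gives 22276 + 3 = 22279 true varves.
A: Mean rate = 5739.7 mm / 22279 years ≈ 0.258 mm per year.
Length of B = 0.258 × 8557 = 2207.7 mm.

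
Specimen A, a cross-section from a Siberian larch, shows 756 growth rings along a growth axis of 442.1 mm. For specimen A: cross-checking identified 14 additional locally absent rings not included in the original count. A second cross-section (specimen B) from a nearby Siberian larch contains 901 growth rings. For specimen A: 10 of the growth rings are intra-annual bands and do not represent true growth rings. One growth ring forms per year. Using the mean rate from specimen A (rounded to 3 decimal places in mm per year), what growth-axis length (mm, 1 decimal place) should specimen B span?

524.4 mm

Specimen A: correcting the raw count gives 756 − 10 + 14 = 760 true growth rings.
A: Mean rate = 442.1 mm / 760 years ≈ 0.582 mm/year.
B's length ≈ 0.582 × 901 = 524.4 mm.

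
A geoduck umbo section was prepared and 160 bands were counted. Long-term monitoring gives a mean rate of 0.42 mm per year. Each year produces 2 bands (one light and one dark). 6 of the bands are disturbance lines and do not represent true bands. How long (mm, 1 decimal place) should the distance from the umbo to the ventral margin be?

Correcting the raw count gives 160 − 6 = 154 true bands.
With 2 bands per year, 154 / 2 = 77 years.
77 years at 0.42 mm/year gives 0.42 × 77 = 32.3 mm.

32.3 mm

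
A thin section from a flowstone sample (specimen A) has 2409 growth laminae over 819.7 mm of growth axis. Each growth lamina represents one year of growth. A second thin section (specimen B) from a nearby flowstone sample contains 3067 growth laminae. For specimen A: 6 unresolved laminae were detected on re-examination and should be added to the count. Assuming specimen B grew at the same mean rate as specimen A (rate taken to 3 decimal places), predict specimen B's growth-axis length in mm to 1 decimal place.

Specimen A: adjusted count: 2409 + 6 = 2415 growth laminae.
A: Extension rate ≈ 819.7 / 2415 = 0.339 mm per year.
For B, 0.339 mm/year × 3067 years = 1039.7 mm.

1039.7 mm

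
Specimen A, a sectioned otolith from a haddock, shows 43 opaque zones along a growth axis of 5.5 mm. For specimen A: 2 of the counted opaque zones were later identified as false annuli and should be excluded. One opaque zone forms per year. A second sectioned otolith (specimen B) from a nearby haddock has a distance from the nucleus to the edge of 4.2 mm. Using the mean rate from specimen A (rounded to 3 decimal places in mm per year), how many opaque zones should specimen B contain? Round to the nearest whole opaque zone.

Specimen A: correcting the raw count gives 43 − 2 = 41 true opaque zones.
A: 5.5 mm over 41 years gives 5.5 / 41 ≈ 0.134 mm per year.
For B, 4.2 / 0.134 = 31.34 years ≈ 31 opaque zones.

31 opaque zones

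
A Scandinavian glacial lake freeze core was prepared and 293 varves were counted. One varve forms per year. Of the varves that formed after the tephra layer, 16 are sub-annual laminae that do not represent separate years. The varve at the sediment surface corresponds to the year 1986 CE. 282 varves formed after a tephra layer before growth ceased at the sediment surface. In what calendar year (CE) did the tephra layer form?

1720 CE

282 varves formed after the tephra layer.
Removing the 16 false varves leaves 282 − 16 = 266 true varves beyond the tephra layer.
1986 − 266 = 1720 CE.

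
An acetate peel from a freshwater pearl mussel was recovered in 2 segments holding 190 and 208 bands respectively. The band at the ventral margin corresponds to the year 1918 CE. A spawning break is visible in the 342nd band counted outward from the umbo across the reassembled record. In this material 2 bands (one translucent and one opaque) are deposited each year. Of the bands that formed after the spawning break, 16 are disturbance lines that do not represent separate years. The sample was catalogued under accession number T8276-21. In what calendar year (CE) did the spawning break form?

Total bands = 190 + 208 = 398.
The spawning break sits at band 342 from the umbo, so 398 − 342 = 56 bands formed after it.
Removing the 16 false bands leaves 56 − 16 = 40 true bands beyond the spawning break.
40 bands at 2 per year is 40 / 2 = 20 years.
Counting back 20 years from 1918 CE places the spawning break in 1918 − 20 = 1898 CE.

1898 CE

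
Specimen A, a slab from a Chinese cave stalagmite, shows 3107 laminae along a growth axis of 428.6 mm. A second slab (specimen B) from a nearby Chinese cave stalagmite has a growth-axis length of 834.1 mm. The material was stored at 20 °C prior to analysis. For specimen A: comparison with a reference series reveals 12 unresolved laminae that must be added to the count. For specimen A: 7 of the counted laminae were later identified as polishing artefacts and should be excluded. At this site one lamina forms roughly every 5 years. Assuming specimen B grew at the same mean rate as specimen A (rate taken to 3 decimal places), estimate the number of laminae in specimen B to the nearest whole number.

Specimen A: after corrections the count is 3107 − 7 + 12 = 3112 laminae.
Specimen A: at 5 years per lamina, 3112 × 5 = 15560 years.
A: Mean rate = 428.6 mm / 15560 years ≈ 0.028 mm per year.
B spans 834.1 / 0.028 = 29789.29 years; at 5 years per lamina that is 29789.29 / 5 ≈ 5958 laminae.

5958 laminae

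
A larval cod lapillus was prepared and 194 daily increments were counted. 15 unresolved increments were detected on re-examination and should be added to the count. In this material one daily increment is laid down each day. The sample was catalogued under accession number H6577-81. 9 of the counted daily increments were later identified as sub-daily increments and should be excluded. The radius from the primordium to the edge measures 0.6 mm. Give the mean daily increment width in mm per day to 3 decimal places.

Correcting the raw count gives 194 − 9 + 15 = 200 true daily increments.
0.6 mm over 200 days gives 0.6 / 200 ≈ 0.003 mm per day.

0.003 mm per day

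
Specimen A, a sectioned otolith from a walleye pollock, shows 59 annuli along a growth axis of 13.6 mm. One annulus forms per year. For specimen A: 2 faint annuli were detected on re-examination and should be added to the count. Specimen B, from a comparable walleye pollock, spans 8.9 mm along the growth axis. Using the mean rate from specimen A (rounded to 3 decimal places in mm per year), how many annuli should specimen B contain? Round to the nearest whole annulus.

40 annuli

Specimen A: true annulus count = 59 + 2 = 61.
A: 13.6 mm over 61 years gives 13.6 / 61 ≈ 0.223 mm/yr.
Specimen B: 8.9 mm / 0.223 mm per year = 39.91 years ≈ 40 annuli.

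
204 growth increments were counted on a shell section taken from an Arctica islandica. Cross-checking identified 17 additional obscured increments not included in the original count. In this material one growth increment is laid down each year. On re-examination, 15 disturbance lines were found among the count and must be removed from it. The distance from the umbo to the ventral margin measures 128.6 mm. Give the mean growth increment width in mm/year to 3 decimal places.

0.624 mm/year

After corrections the count is 204 − 15 + 17 = 206 growth increments.
128.6 mm over 206 years gives 128.6 / 206 ≈ 0.624 mm/year.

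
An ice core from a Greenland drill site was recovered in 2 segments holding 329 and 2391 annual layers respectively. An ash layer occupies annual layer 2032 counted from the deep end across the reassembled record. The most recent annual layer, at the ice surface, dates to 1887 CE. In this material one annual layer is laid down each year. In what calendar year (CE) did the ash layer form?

Total annual layers = 329 + 2391 = 2720.
2720 − 2032 = 688 annual layers lie beyond the ash layer toward the ice surface.
The annual layer at the ice surface is 1887 CE, so the ash layer dates to 1887 − 688 = 1199 CE.

1199 CE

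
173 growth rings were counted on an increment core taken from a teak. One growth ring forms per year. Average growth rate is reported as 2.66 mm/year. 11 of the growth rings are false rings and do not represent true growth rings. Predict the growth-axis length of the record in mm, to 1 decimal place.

Adjusted count: 173 − 11 = 162 growth rings.
162 years at 2.66 mm/year gives 2.66 × 162 = 430.9 mm.

430.9 mm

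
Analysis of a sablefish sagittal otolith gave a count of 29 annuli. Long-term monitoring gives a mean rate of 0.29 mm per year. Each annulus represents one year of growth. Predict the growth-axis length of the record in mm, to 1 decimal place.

29 years of growth are recorded.
29 years at 0.29 mm/year gives 0.29 × 29 = 8.4 mm.

8.4 mm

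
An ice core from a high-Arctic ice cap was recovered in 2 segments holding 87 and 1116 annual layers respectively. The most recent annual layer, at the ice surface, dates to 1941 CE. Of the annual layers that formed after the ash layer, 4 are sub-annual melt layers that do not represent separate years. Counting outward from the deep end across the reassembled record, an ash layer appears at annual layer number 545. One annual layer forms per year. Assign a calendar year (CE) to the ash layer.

1287 CE

Total annual layers = 87 + 1116 = 1203.
Between annual layer 545 and the ice surface there are 1203 − 545 = 658 annual layers.
Excluding 4 false annual layers: 658 − 4 = 654.
The annual layer at the ice surface is 1941 CE, so the ash layer dates to 1941 − 654 = 1287 CE.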